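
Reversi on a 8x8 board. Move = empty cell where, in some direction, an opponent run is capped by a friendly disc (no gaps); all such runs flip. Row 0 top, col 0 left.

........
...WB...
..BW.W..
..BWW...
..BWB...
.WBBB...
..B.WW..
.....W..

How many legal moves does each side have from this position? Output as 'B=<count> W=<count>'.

-- B to move --
(0,2): no bracket -> illegal
(0,3): flips 4 -> legal
(0,4): flips 1 -> legal
(1,2): flips 1 -> legal
(1,5): no bracket -> illegal
(1,6): flips 3 -> legal
(2,4): flips 3 -> legal
(2,6): no bracket -> illegal
(3,5): flips 2 -> legal
(3,6): flips 1 -> legal
(4,0): flips 1 -> legal
(4,1): no bracket -> illegal
(4,5): no bracket -> illegal
(5,0): flips 1 -> legal
(5,5): no bracket -> illegal
(5,6): no bracket -> illegal
(6,0): flips 1 -> legal
(6,1): no bracket -> illegal
(6,3): no bracket -> illegal
(6,6): no bracket -> illegal
(7,3): no bracket -> illegal
(7,4): flips 1 -> legal
(7,6): flips 1 -> legal
B mobility = 12
-- W to move --
(0,3): flips 1 -> legal
(0,4): no bracket -> illegal
(0,5): flips 1 -> legal
(1,1): flips 1 -> legal
(1,2): no bracket -> illegal
(1,5): flips 1 -> legal
(2,1): flips 2 -> legal
(2,4): no bracket -> illegal
(3,1): flips 4 -> legal
(3,5): no bracket -> illegal
(4,1): flips 2 -> legal
(4,5): flips 1 -> legal
(5,5): flips 4 -> legal
(6,1): flips 1 -> legal
(6,3): flips 1 -> legal
(7,1): no bracket -> illegal
(7,2): no bracket -> illegal
(7,3): flips 1 -> legal
W mobility = 12

Answer: B=12 W=12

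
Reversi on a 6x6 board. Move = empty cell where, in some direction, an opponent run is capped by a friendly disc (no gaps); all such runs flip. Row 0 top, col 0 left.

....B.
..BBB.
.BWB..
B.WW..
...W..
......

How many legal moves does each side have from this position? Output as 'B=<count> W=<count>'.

-- B to move --
(1,1): no bracket -> illegal
(2,4): no bracket -> illegal
(3,1): flips 1 -> legal
(3,4): no bracket -> illegal
(4,1): flips 1 -> legal
(4,2): flips 2 -> legal
(4,4): no bracket -> illegal
(5,2): no bracket -> illegal
(5,3): flips 2 -> legal
(5,4): flips 2 -> legal
B mobility = 5
-- W to move --
(0,1): no bracket -> illegal
(0,2): flips 1 -> legal
(0,3): flips 2 -> legal
(0,5): flips 2 -> legal
(1,0): flips 1 -> legal
(1,1): no bracket -> illegal
(1,5): no bracket -> illegal
(2,0): flips 1 -> legal
(2,4): flips 1 -> legal
(2,5): no bracket -> illegal
(3,1): no bracket -> illegal
(3,4): no bracket -> illegal
(4,0): no bracket -> illegal
(4,1): no bracket -> illegal
W mobility = 6

Answer: B=5 W=6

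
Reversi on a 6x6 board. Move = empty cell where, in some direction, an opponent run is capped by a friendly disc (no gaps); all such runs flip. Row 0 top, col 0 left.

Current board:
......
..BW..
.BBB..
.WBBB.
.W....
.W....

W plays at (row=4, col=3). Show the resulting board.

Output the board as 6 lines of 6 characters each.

Place W at (4,3); scan 8 dirs for brackets.
Dir NW: opp run (3,2) (2,1), next='.' -> no flip
Dir N: opp run (3,3) (2,3) capped by W -> flip
Dir NE: opp run (3,4), next='.' -> no flip
Dir W: first cell '.' (not opp) -> no flip
Dir E: first cell '.' (not opp) -> no flip
Dir SW: first cell '.' (not opp) -> no flip
Dir S: first cell '.' (not opp) -> no flip
Dir SE: first cell '.' (not opp) -> no flip
All flips: (2,3) (3,3)

Answer: ......
..BW..
.BBW..
.WBWB.
.W.W..
.W....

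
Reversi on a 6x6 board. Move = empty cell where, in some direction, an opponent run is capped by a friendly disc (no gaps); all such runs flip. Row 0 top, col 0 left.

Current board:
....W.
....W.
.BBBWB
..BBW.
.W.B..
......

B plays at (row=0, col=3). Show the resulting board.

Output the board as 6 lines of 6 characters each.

Place B at (0,3); scan 8 dirs for brackets.
Dir NW: edge -> no flip
Dir N: edge -> no flip
Dir NE: edge -> no flip
Dir W: first cell '.' (not opp) -> no flip
Dir E: opp run (0,4), next='.' -> no flip
Dir SW: first cell '.' (not opp) -> no flip
Dir S: first cell '.' (not opp) -> no flip
Dir SE: opp run (1,4) capped by B -> flip
All flips: (1,4)

Answer: ...BW.
....B.
.BBBWB
..BBW.
.W.B..
......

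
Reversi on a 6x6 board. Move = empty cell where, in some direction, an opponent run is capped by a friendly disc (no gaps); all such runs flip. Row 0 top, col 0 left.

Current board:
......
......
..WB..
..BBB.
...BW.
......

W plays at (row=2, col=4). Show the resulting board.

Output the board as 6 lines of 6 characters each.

Answer: ......
......
..WWW.
..BBW.
...BW.
......

Derivation:
Place W at (2,4); scan 8 dirs for brackets.
Dir NW: first cell '.' (not opp) -> no flip
Dir N: first cell '.' (not opp) -> no flip
Dir NE: first cell '.' (not opp) -> no flip
Dir W: opp run (2,3) capped by W -> flip
Dir E: first cell '.' (not opp) -> no flip
Dir SW: opp run (3,3), next='.' -> no flip
Dir S: opp run (3,4) capped by W -> flip
Dir SE: first cell '.' (not opp) -> no flip
All flips: (2,3) (3,4)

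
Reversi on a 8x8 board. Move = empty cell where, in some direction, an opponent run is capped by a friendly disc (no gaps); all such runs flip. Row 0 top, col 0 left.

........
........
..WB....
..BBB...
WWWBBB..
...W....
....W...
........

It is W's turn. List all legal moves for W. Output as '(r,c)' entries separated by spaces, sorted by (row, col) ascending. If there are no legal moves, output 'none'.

(1,2): no bracket -> illegal
(1,3): flips 3 -> legal
(1,4): flips 2 -> legal
(2,1): no bracket -> illegal
(2,4): flips 2 -> legal
(2,5): no bracket -> illegal
(3,1): no bracket -> illegal
(3,5): flips 1 -> legal
(3,6): no bracket -> illegal
(4,6): flips 3 -> legal
(5,2): no bracket -> illegal
(5,4): no bracket -> illegal
(5,5): flips 2 -> legal
(5,6): no bracket -> illegal

Answer: (1,3) (1,4) (2,4) (3,5) (4,6) (5,5)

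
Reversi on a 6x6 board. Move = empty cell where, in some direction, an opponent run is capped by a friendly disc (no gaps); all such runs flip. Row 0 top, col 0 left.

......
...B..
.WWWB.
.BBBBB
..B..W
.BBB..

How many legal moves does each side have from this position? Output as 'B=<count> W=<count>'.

-- B to move --
(1,0): flips 1 -> legal
(1,1): flips 2 -> legal
(1,2): flips 2 -> legal
(1,4): flips 1 -> legal
(2,0): flips 3 -> legal
(3,0): no bracket -> illegal
(4,4): no bracket -> illegal
(5,4): no bracket -> illegal
(5,5): flips 1 -> legal
B mobility = 6
-- W to move --
(0,2): no bracket -> illegal
(0,3): flips 1 -> legal
(0,4): flips 1 -> legal
(1,2): no bracket -> illegal
(1,4): no bracket -> illegal
(1,5): no bracket -> illegal
(2,0): no bracket -> illegal
(2,5): flips 2 -> legal
(3,0): no bracket -> illegal
(4,0): flips 1 -> legal
(4,1): flips 2 -> legal
(4,3): flips 2 -> legal
(4,4): flips 1 -> legal
(5,0): no bracket -> illegal
(5,4): no bracket -> illegal
W mobility = 7

Answer: B=6 W=7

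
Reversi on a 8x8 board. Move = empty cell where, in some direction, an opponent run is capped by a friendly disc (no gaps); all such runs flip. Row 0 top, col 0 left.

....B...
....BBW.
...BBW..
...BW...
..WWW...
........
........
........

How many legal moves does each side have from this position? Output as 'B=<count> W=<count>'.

-- B to move --
(0,5): no bracket -> illegal
(0,6): no bracket -> illegal
(0,7): no bracket -> illegal
(1,7): flips 1 -> legal
(2,6): flips 1 -> legal
(2,7): no bracket -> illegal
(3,1): no bracket -> illegal
(3,2): no bracket -> illegal
(3,5): flips 2 -> legal
(3,6): flips 1 -> legal
(4,1): no bracket -> illegal
(4,5): flips 1 -> legal
(5,1): flips 1 -> legal
(5,2): no bracket -> illegal
(5,3): flips 1 -> legal
(5,4): flips 2 -> legal
(5,5): flips 1 -> legal
B mobility = 9
-- W to move --
(0,3): flips 1 -> legal
(0,5): flips 1 -> legal
(0,6): flips 3 -> legal
(1,2): flips 1 -> legal
(1,3): flips 4 -> legal
(2,2): flips 3 -> legal
(2,6): no bracket -> illegal
(3,2): flips 1 -> legal
(3,5): no bracket -> illegal
W mobility = 7

Answer: B=9 W=7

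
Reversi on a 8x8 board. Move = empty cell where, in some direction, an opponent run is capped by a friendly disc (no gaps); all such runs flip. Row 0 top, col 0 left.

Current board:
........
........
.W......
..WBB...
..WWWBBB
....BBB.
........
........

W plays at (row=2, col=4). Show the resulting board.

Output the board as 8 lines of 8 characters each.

Answer: ........
........
.W..W...
..WWW...
..WWWBBB
....BBB.
........
........

Derivation:
Place W at (2,4); scan 8 dirs for brackets.
Dir NW: first cell '.' (not opp) -> no flip
Dir N: first cell '.' (not opp) -> no flip
Dir NE: first cell '.' (not opp) -> no flip
Dir W: first cell '.' (not opp) -> no flip
Dir E: first cell '.' (not opp) -> no flip
Dir SW: opp run (3,3) capped by W -> flip
Dir S: opp run (3,4) capped by W -> flip
Dir SE: first cell '.' (not opp) -> no flip
All flips: (3,3) (3,4)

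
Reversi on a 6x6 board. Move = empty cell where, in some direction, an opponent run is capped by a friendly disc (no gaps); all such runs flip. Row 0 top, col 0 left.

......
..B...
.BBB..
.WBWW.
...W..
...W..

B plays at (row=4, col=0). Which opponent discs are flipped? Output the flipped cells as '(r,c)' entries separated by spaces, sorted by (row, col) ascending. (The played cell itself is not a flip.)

Dir NW: edge -> no flip
Dir N: first cell '.' (not opp) -> no flip
Dir NE: opp run (3,1) capped by B -> flip
Dir W: edge -> no flip
Dir E: first cell '.' (not opp) -> no flip
Dir SW: edge -> no flip
Dir S: first cell '.' (not opp) -> no flip
Dir SE: first cell '.' (not opp) -> no flip

Answer: (3,1)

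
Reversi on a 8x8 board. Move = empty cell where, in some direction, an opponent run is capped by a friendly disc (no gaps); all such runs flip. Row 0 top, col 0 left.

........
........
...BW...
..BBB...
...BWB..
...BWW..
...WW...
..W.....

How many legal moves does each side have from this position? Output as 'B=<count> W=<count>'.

-- B to move --
(1,3): no bracket -> illegal
(1,4): flips 1 -> legal
(1,5): flips 1 -> legal
(2,5): flips 1 -> legal
(3,5): flips 1 -> legal
(4,6): no bracket -> illegal
(5,2): no bracket -> illegal
(5,6): flips 2 -> legal
(6,1): no bracket -> illegal
(6,2): no bracket -> illegal
(6,5): flips 2 -> legal
(6,6): flips 2 -> legal
(7,1): no bracket -> illegal
(7,3): flips 1 -> legal
(7,4): flips 3 -> legal
(7,5): flips 1 -> legal
B mobility = 10
-- W to move --
(1,2): no bracket -> illegal
(1,3): flips 4 -> legal
(1,4): no bracket -> illegal
(2,1): flips 2 -> legal
(2,2): flips 2 -> legal
(2,5): no bracket -> illegal
(3,1): no bracket -> illegal
(3,5): flips 1 -> legal
(3,6): flips 1 -> legal
(4,1): no bracket -> illegal
(4,2): flips 3 -> legal
(4,6): flips 1 -> legal
(5,2): flips 1 -> legal
(5,6): no bracket -> illegal
(6,2): flips 1 -> legal
W mobility = 9

Answer: B=10 W=9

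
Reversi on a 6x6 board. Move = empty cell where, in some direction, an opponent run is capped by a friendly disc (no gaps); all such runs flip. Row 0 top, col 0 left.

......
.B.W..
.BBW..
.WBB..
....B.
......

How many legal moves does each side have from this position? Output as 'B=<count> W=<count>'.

-- B to move --
(0,2): no bracket -> illegal
(0,3): flips 2 -> legal
(0,4): flips 1 -> legal
(1,2): no bracket -> illegal
(1,4): flips 1 -> legal
(2,0): no bracket -> illegal
(2,4): flips 1 -> legal
(3,0): flips 1 -> legal
(3,4): no bracket -> illegal
(4,0): flips 1 -> legal
(4,1): flips 1 -> legal
(4,2): no bracket -> illegal
B mobility = 7
-- W to move --
(0,0): no bracket -> illegal
(0,1): flips 2 -> legal
(0,2): no bracket -> illegal
(1,0): no bracket -> illegal
(1,2): no bracket -> illegal
(2,0): flips 2 -> legal
(2,4): no bracket -> illegal
(3,0): no bracket -> illegal
(3,4): flips 2 -> legal
(3,5): no bracket -> illegal
(4,1): flips 1 -> legal
(4,2): no bracket -> illegal
(4,3): flips 1 -> legal
(4,5): no bracket -> illegal
(5,3): no bracket -> illegal
(5,4): no bracket -> illegal
(5,5): no bracket -> illegal
W mobility = 5

Answer: B=7 W=5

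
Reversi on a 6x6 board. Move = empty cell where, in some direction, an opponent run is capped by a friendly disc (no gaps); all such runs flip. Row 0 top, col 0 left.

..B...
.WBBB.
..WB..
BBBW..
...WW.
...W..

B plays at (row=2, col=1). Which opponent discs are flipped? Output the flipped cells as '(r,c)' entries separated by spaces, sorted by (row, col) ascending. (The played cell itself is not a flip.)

Answer: (2,2)

Derivation:
Dir NW: first cell '.' (not opp) -> no flip
Dir N: opp run (1,1), next='.' -> no flip
Dir NE: first cell 'B' (not opp) -> no flip
Dir W: first cell '.' (not opp) -> no flip
Dir E: opp run (2,2) capped by B -> flip
Dir SW: first cell 'B' (not opp) -> no flip
Dir S: first cell 'B' (not opp) -> no flip
Dir SE: first cell 'B' (not opp) -> no flip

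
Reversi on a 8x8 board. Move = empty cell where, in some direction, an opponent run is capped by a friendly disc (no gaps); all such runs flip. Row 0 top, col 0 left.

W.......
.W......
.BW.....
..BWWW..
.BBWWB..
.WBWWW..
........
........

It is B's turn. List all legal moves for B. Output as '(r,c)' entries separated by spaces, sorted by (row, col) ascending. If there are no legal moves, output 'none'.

Answer: (0,1) (1,2) (2,3) (2,4) (2,5) (3,6) (5,0) (5,6) (6,0) (6,1) (6,3) (6,4) (6,5)

Derivation:
(0,1): flips 1 -> legal
(0,2): no bracket -> illegal
(1,0): no bracket -> illegal
(1,2): flips 1 -> legal
(1,3): no bracket -> illegal
(2,0): no bracket -> illegal
(2,3): flips 2 -> legal
(2,4): flips 1 -> legal
(2,5): flips 3 -> legal
(2,6): no bracket -> illegal
(3,1): no bracket -> illegal
(3,6): flips 3 -> legal
(4,0): no bracket -> illegal
(4,6): no bracket -> illegal
(5,0): flips 1 -> legal
(5,6): flips 3 -> legal
(6,0): flips 1 -> legal
(6,1): flips 1 -> legal
(6,2): no bracket -> illegal
(6,3): flips 1 -> legal
(6,4): flips 1 -> legal
(6,5): flips 3 -> legal
(6,6): no bracket -> illegal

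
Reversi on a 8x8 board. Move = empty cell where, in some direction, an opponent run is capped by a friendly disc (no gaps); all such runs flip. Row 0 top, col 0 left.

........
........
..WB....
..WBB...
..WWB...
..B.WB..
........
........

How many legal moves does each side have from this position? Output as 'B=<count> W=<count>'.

Answer: B=8 W=10

Derivation:
-- B to move --
(1,1): flips 1 -> legal
(1,2): flips 3 -> legal
(1,3): no bracket -> illegal
(2,1): flips 1 -> legal
(3,1): flips 1 -> legal
(4,1): flips 3 -> legal
(4,5): no bracket -> illegal
(5,1): flips 1 -> legal
(5,3): flips 2 -> legal
(6,3): no bracket -> illegal
(6,4): flips 1 -> legal
(6,5): no bracket -> illegal
B mobility = 8
-- W to move --
(1,2): no bracket -> illegal
(1,3): flips 2 -> legal
(1,4): flips 1 -> legal
(2,4): flips 4 -> legal
(2,5): flips 1 -> legal
(3,5): flips 2 -> legal
(4,1): no bracket -> illegal
(4,5): flips 1 -> legal
(4,6): no bracket -> illegal
(5,1): no bracket -> illegal
(5,3): no bracket -> illegal
(5,6): flips 1 -> legal
(6,1): flips 1 -> legal
(6,2): flips 1 -> legal
(6,3): no bracket -> illegal
(6,4): no bracket -> illegal
(6,5): no bracket -> illegal
(6,6): flips 3 -> legal
W mobility = 10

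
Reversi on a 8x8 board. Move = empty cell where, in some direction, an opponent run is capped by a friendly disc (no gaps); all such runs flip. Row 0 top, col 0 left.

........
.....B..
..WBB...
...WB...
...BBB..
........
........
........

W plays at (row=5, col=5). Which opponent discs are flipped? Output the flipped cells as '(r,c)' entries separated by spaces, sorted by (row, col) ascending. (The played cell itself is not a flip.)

Dir NW: opp run (4,4) capped by W -> flip
Dir N: opp run (4,5), next='.' -> no flip
Dir NE: first cell '.' (not opp) -> no flip
Dir W: first cell '.' (not opp) -> no flip
Dir E: first cell '.' (not opp) -> no flip
Dir SW: first cell '.' (not opp) -> no flip
Dir S: first cell '.' (not opp) -> no flip
Dir SE: first cell '.' (not opp) -> no flip

Answer: (4,4)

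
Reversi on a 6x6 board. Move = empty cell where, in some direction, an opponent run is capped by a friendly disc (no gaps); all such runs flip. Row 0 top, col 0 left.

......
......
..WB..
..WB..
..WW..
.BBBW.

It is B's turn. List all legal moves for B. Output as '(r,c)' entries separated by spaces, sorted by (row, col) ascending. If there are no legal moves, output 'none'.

Answer: (1,1) (1,2) (2,1) (3,1) (3,4) (4,1) (5,5)

Derivation:
(1,1): flips 1 -> legal
(1,2): flips 3 -> legal
(1,3): no bracket -> illegal
(2,1): flips 1 -> legal
(3,1): flips 2 -> legal
(3,4): flips 1 -> legal
(4,1): flips 1 -> legal
(4,4): no bracket -> illegal
(4,5): no bracket -> illegal
(5,5): flips 1 -> legal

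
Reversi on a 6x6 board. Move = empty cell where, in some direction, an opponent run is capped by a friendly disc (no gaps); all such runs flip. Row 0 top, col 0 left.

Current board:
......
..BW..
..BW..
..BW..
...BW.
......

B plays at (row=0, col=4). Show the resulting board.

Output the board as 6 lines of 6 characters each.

Place B at (0,4); scan 8 dirs for brackets.
Dir NW: edge -> no flip
Dir N: edge -> no flip
Dir NE: edge -> no flip
Dir W: first cell '.' (not opp) -> no flip
Dir E: first cell '.' (not opp) -> no flip
Dir SW: opp run (1,3) capped by B -> flip
Dir S: first cell '.' (not opp) -> no flip
Dir SE: first cell '.' (not opp) -> no flip
All flips: (1,3)

Answer: ....B.
..BB..
..BW..
..BW..
...BW.
......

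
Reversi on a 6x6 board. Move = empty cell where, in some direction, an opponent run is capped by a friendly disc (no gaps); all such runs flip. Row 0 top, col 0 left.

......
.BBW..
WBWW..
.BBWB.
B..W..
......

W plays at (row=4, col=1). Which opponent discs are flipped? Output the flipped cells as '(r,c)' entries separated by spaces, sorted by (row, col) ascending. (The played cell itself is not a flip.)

Dir NW: first cell '.' (not opp) -> no flip
Dir N: opp run (3,1) (2,1) (1,1), next='.' -> no flip
Dir NE: opp run (3,2) capped by W -> flip
Dir W: opp run (4,0), next=edge -> no flip
Dir E: first cell '.' (not opp) -> no flip
Dir SW: first cell '.' (not opp) -> no flip
Dir S: first cell '.' (not opp) -> no flip
Dir SE: first cell '.' (not opp) -> no flip

Answer: (3,2)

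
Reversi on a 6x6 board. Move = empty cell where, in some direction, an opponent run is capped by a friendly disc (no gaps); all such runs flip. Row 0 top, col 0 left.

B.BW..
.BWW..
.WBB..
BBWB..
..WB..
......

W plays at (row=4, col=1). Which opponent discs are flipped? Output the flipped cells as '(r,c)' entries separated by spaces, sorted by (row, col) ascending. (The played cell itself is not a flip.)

Answer: (3,1)

Derivation:
Dir NW: opp run (3,0), next=edge -> no flip
Dir N: opp run (3,1) capped by W -> flip
Dir NE: first cell 'W' (not opp) -> no flip
Dir W: first cell '.' (not opp) -> no flip
Dir E: first cell 'W' (not opp) -> no flip
Dir SW: first cell '.' (not opp) -> no flip
Dir S: first cell '.' (not opp) -> no flip
Dir SE: first cell '.' (not opp) -> no flip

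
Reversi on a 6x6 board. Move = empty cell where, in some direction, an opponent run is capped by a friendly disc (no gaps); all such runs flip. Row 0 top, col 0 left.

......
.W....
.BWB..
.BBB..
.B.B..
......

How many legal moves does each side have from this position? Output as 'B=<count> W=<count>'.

-- B to move --
(0,0): flips 2 -> legal
(0,1): flips 1 -> legal
(0,2): no bracket -> illegal
(1,0): no bracket -> illegal
(1,2): flips 1 -> legal
(1,3): flips 1 -> legal
(2,0): no bracket -> illegal
B mobility = 4
-- W to move --
(1,0): no bracket -> illegal
(1,2): no bracket -> illegal
(1,3): no bracket -> illegal
(1,4): no bracket -> illegal
(2,0): flips 1 -> legal
(2,4): flips 1 -> legal
(3,0): no bracket -> illegal
(3,4): no bracket -> illegal
(4,0): flips 1 -> legal
(4,2): flips 1 -> legal
(4,4): flips 1 -> legal
(5,0): no bracket -> illegal
(5,1): flips 3 -> legal
(5,2): no bracket -> illegal
(5,3): no bracket -> illegal
(5,4): no bracket -> illegal
W mobility = 6

Answer: B=4 W=6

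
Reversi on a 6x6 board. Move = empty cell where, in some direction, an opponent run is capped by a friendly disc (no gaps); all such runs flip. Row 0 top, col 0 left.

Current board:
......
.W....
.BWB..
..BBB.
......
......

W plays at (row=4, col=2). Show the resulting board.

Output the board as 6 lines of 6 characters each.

Place W at (4,2); scan 8 dirs for brackets.
Dir NW: first cell '.' (not opp) -> no flip
Dir N: opp run (3,2) capped by W -> flip
Dir NE: opp run (3,3), next='.' -> no flip
Dir W: first cell '.' (not opp) -> no flip
Dir E: first cell '.' (not opp) -> no flip
Dir SW: first cell '.' (not opp) -> no flip
Dir S: first cell '.' (not opp) -> no flip
Dir SE: first cell '.' (not opp) -> no flip
All flips: (3,2)

Answer: ......
.W....
.BWB..
..WBB.
..W...
......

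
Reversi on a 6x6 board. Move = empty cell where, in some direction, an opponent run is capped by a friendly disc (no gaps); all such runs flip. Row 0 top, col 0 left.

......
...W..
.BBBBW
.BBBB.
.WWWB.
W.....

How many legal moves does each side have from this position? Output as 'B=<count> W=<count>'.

Answer: B=8 W=9

Derivation:
-- B to move --
(0,2): flips 1 -> legal
(0,3): flips 1 -> legal
(0,4): flips 1 -> legal
(1,2): no bracket -> illegal
(1,4): no bracket -> illegal
(1,5): no bracket -> illegal
(3,0): no bracket -> illegal
(3,5): no bracket -> illegal
(4,0): flips 3 -> legal
(5,1): flips 2 -> legal
(5,2): flips 2 -> legal
(5,3): flips 2 -> legal
(5,4): flips 1 -> legal
B mobility = 8
-- W to move --
(1,0): flips 2 -> legal
(1,1): flips 2 -> legal
(1,2): flips 2 -> legal
(1,4): flips 2 -> legal
(1,5): flips 2 -> legal
(2,0): flips 5 -> legal
(3,0): no bracket -> illegal
(3,5): flips 1 -> legal
(4,0): flips 2 -> legal
(4,5): flips 1 -> legal
(5,3): no bracket -> illegal
(5,4): no bracket -> illegal
(5,5): no bracket -> illegal
W mobility = 9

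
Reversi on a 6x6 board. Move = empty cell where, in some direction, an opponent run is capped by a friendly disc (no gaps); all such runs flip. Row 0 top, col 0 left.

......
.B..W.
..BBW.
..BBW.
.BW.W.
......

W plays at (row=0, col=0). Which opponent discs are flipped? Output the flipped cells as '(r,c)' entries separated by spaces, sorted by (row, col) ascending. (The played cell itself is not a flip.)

Dir NW: edge -> no flip
Dir N: edge -> no flip
Dir NE: edge -> no flip
Dir W: edge -> no flip
Dir E: first cell '.' (not opp) -> no flip
Dir SW: edge -> no flip
Dir S: first cell '.' (not opp) -> no flip
Dir SE: opp run (1,1) (2,2) (3,3) capped by W -> flip

Answer: (1,1) (2,2) (3,3)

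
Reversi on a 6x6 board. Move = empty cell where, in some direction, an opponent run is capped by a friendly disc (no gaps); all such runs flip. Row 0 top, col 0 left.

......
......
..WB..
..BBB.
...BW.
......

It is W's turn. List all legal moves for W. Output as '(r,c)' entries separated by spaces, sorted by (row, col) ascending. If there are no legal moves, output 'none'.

Answer: (2,4) (4,2)

Derivation:
(1,2): no bracket -> illegal
(1,3): no bracket -> illegal
(1,4): no bracket -> illegal
(2,1): no bracket -> illegal
(2,4): flips 2 -> legal
(2,5): no bracket -> illegal
(3,1): no bracket -> illegal
(3,5): no bracket -> illegal
(4,1): no bracket -> illegal
(4,2): flips 2 -> legal
(4,5): no bracket -> illegal
(5,2): no bracket -> illegal
(5,3): no bracket -> illegal
(5,4): no bracket -> illegal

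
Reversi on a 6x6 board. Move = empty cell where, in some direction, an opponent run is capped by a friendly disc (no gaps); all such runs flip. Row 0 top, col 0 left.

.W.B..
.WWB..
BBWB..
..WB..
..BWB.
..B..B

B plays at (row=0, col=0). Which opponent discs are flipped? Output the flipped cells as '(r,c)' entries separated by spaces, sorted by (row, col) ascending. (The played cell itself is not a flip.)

Answer: (1,1) (2,2)

Derivation:
Dir NW: edge -> no flip
Dir N: edge -> no flip
Dir NE: edge -> no flip
Dir W: edge -> no flip
Dir E: opp run (0,1), next='.' -> no flip
Dir SW: edge -> no flip
Dir S: first cell '.' (not opp) -> no flip
Dir SE: opp run (1,1) (2,2) capped by B -> flip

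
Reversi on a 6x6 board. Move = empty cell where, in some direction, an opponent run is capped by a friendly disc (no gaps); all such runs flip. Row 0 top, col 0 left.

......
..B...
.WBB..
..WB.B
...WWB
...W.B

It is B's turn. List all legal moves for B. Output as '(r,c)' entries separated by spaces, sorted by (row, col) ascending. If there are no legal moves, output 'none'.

(1,0): no bracket -> illegal
(1,1): no bracket -> illegal
(2,0): flips 1 -> legal
(3,0): flips 1 -> legal
(3,1): flips 1 -> legal
(3,4): no bracket -> illegal
(4,1): flips 1 -> legal
(4,2): flips 3 -> legal
(5,2): no bracket -> illegal
(5,4): no bracket -> illegal

Answer: (2,0) (3,0) (3,1) (4,1) (4,2)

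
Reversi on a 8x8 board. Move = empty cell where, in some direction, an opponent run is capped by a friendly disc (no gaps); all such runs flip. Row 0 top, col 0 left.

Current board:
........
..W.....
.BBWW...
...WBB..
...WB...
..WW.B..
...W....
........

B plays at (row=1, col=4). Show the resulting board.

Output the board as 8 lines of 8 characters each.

Answer: ........
..W.B...
.BBWB...
...WBB..
...WB...
..WW.B..
...W....
........

Derivation:
Place B at (1,4); scan 8 dirs for brackets.
Dir NW: first cell '.' (not opp) -> no flip
Dir N: first cell '.' (not opp) -> no flip
Dir NE: first cell '.' (not opp) -> no flip
Dir W: first cell '.' (not opp) -> no flip
Dir E: first cell '.' (not opp) -> no flip
Dir SW: opp run (2,3), next='.' -> no flip
Dir S: opp run (2,4) capped by B -> flip
Dir SE: first cell '.' (not opp) -> no flip
All flips: (2,4)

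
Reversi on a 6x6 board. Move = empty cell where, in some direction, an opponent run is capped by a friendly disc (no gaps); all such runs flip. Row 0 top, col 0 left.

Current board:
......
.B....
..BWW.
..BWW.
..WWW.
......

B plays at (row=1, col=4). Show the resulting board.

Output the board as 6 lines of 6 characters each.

Place B at (1,4); scan 8 dirs for brackets.
Dir NW: first cell '.' (not opp) -> no flip
Dir N: first cell '.' (not opp) -> no flip
Dir NE: first cell '.' (not opp) -> no flip
Dir W: first cell '.' (not opp) -> no flip
Dir E: first cell '.' (not opp) -> no flip
Dir SW: opp run (2,3) capped by B -> flip
Dir S: opp run (2,4) (3,4) (4,4), next='.' -> no flip
Dir SE: first cell '.' (not opp) -> no flip
All flips: (2,3)

Answer: ......
.B..B.
..BBW.
..BWW.
..WWW.
......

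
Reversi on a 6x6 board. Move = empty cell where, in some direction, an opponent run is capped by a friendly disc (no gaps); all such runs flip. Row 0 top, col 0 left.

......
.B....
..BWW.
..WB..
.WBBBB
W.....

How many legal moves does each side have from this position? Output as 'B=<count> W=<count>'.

Answer: B=6 W=7

Derivation:
-- B to move --
(1,2): no bracket -> illegal
(1,3): flips 1 -> legal
(1,4): no bracket -> illegal
(1,5): flips 1 -> legal
(2,1): flips 1 -> legal
(2,5): flips 2 -> legal
(3,0): no bracket -> illegal
(3,1): flips 1 -> legal
(3,4): no bracket -> illegal
(3,5): no bracket -> illegal
(4,0): flips 1 -> legal
(5,1): no bracket -> illegal
(5,2): no bracket -> illegal
B mobility = 6
-- W to move --
(0,0): no bracket -> illegal
(0,1): no bracket -> illegal
(0,2): no bracket -> illegal
(1,0): no bracket -> illegal
(1,2): flips 1 -> legal
(1,3): no bracket -> illegal
(2,0): no bracket -> illegal
(2,1): flips 1 -> legal
(3,1): no bracket -> illegal
(3,4): flips 1 -> legal
(3,5): no bracket -> illegal
(5,1): flips 2 -> legal
(5,2): flips 1 -> legal
(5,3): flips 2 -> legal
(5,4): flips 1 -> legal
(5,5): no bracket -> illegal
W mobility = 7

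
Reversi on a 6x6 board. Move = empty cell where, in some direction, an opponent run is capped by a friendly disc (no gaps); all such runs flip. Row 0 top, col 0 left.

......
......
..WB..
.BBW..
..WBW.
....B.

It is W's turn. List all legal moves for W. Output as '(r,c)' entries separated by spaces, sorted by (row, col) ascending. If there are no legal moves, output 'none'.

(1,2): no bracket -> illegal
(1,3): flips 1 -> legal
(1,4): no bracket -> illegal
(2,0): flips 1 -> legal
(2,1): no bracket -> illegal
(2,4): flips 1 -> legal
(3,0): flips 2 -> legal
(3,4): no bracket -> illegal
(4,0): flips 1 -> legal
(4,1): no bracket -> illegal
(4,5): no bracket -> illegal
(5,2): no bracket -> illegal
(5,3): flips 1 -> legal
(5,5): no bracket -> illegal

Answer: (1,3) (2,0) (2,4) (3,0) (4,0) (5,3)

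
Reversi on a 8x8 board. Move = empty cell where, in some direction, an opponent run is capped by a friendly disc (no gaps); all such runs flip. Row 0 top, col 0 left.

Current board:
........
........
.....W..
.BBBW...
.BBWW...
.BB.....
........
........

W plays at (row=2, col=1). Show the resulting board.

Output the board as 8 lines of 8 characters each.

Place W at (2,1); scan 8 dirs for brackets.
Dir NW: first cell '.' (not opp) -> no flip
Dir N: first cell '.' (not opp) -> no flip
Dir NE: first cell '.' (not opp) -> no flip
Dir W: first cell '.' (not opp) -> no flip
Dir E: first cell '.' (not opp) -> no flip
Dir SW: first cell '.' (not opp) -> no flip
Dir S: opp run (3,1) (4,1) (5,1), next='.' -> no flip
Dir SE: opp run (3,2) capped by W -> flip
All flips: (3,2)

Answer: ........
........
.W...W..
.BWBW...
.BBWW...
.BB.....
........
........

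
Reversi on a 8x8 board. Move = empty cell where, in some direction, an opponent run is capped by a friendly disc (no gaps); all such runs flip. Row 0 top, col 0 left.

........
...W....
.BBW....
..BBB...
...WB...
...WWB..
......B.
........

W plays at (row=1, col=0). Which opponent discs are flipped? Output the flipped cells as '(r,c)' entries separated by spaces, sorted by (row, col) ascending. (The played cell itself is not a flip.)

Answer: (2,1) (3,2)

Derivation:
Dir NW: edge -> no flip
Dir N: first cell '.' (not opp) -> no flip
Dir NE: first cell '.' (not opp) -> no flip
Dir W: edge -> no flip
Dir E: first cell '.' (not opp) -> no flip
Dir SW: edge -> no flip
Dir S: first cell '.' (not opp) -> no flip
Dir SE: opp run (2,1) (3,2) capped by W -> flip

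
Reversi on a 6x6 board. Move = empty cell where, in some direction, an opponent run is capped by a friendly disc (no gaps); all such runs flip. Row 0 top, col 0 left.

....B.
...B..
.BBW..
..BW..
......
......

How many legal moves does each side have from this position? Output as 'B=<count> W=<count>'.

Answer: B=5 W=5

Derivation:
-- B to move --
(1,2): no bracket -> illegal
(1,4): flips 1 -> legal
(2,4): flips 1 -> legal
(3,4): flips 1 -> legal
(4,2): no bracket -> illegal
(4,3): flips 2 -> legal
(4,4): flips 1 -> legal
B mobility = 5
-- W to move --
(0,2): no bracket -> illegal
(0,3): flips 1 -> legal
(0,5): no bracket -> illegal
(1,0): no bracket -> illegal
(1,1): flips 1 -> legal
(1,2): no bracket -> illegal
(1,4): no bracket -> illegal
(1,5): no bracket -> illegal
(2,0): flips 2 -> legal
(2,4): no bracket -> illegal
(3,0): no bracket -> illegal
(3,1): flips 1 -> legal
(4,1): flips 1 -> legal
(4,2): no bracket -> illegal
(4,3): no bracket -> illegal
W mobility = 5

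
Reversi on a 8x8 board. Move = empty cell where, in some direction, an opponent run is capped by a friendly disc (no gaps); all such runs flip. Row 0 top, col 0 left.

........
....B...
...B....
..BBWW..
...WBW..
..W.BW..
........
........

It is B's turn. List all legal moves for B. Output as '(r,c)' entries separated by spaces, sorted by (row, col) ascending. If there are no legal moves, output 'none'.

(2,4): flips 1 -> legal
(2,5): no bracket -> illegal
(2,6): flips 1 -> legal
(3,6): flips 3 -> legal
(4,1): no bracket -> illegal
(4,2): flips 1 -> legal
(4,6): flips 1 -> legal
(5,1): no bracket -> illegal
(5,3): flips 1 -> legal
(5,6): flips 3 -> legal
(6,1): no bracket -> illegal
(6,2): no bracket -> illegal
(6,3): no bracket -> illegal
(6,4): no bracket -> illegal
(6,5): no bracket -> illegal
(6,6): flips 1 -> legal

Answer: (2,4) (2,6) (3,6) (4,2) (4,6) (5,3) (5,6) (6,6)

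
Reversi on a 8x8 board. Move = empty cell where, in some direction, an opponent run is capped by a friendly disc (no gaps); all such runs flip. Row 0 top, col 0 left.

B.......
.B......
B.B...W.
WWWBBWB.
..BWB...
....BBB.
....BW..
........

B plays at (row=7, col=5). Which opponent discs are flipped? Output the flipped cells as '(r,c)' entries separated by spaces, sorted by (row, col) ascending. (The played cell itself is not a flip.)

Answer: (6,5)

Derivation:
Dir NW: first cell 'B' (not opp) -> no flip
Dir N: opp run (6,5) capped by B -> flip
Dir NE: first cell '.' (not opp) -> no flip
Dir W: first cell '.' (not opp) -> no flip
Dir E: first cell '.' (not opp) -> no flip
Dir SW: edge -> no flip
Dir S: edge -> no flip
Dir SE: edge -> no flip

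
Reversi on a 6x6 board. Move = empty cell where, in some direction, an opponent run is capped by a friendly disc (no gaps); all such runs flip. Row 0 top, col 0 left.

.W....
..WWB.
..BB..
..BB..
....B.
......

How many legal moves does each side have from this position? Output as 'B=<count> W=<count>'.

-- B to move --
(0,0): no bracket -> illegal
(0,2): flips 1 -> legal
(0,3): flips 1 -> legal
(0,4): flips 1 -> legal
(1,0): no bracket -> illegal
(1,1): flips 2 -> legal
(2,1): no bracket -> illegal
(2,4): no bracket -> illegal
B mobility = 4
-- W to move --
(0,3): no bracket -> illegal
(0,4): no bracket -> illegal
(0,5): no bracket -> illegal
(1,1): no bracket -> illegal
(1,5): flips 1 -> legal
(2,1): no bracket -> illegal
(2,4): no bracket -> illegal
(2,5): no bracket -> illegal
(3,1): flips 1 -> legal
(3,4): flips 1 -> legal
(3,5): no bracket -> illegal
(4,1): no bracket -> illegal
(4,2): flips 2 -> legal
(4,3): flips 2 -> legal
(4,5): no bracket -> illegal
(5,3): no bracket -> illegal
(5,4): no bracket -> illegal
(5,5): no bracket -> illegal
W mobility = 5

Answer: B=4 W=5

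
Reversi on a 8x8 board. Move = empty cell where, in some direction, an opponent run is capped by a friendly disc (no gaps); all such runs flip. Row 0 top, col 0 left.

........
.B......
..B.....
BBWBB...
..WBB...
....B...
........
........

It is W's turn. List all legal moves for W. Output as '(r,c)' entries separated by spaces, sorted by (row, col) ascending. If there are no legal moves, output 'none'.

(0,0): no bracket -> illegal
(0,1): no bracket -> illegal
(0,2): no bracket -> illegal
(1,0): no bracket -> illegal
(1,2): flips 1 -> legal
(1,3): no bracket -> illegal
(2,0): flips 1 -> legal
(2,1): no bracket -> illegal
(2,3): no bracket -> illegal
(2,4): flips 1 -> legal
(2,5): no bracket -> illegal
(3,5): flips 2 -> legal
(4,0): no bracket -> illegal
(4,1): no bracket -> illegal
(4,5): flips 2 -> legal
(5,2): no bracket -> illegal
(5,3): no bracket -> illegal
(5,5): no bracket -> illegal
(6,3): no bracket -> illegal
(6,4): no bracket -> illegal
(6,5): flips 2 -> legal

Answer: (1,2) (2,0) (2,4) (3,5) (4,5) (6,5)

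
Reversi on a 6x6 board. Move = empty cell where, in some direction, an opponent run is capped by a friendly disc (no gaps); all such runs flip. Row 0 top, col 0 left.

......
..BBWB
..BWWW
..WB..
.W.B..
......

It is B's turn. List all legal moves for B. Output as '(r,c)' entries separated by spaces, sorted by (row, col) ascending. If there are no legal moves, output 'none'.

Answer: (2,1) (3,1) (3,4) (3,5) (4,2)

Derivation:
(0,3): no bracket -> illegal
(0,4): no bracket -> illegal
(0,5): no bracket -> illegal
(2,1): flips 1 -> legal
(3,0): no bracket -> illegal
(3,1): flips 1 -> legal
(3,4): flips 1 -> legal
(3,5): flips 2 -> legal
(4,0): no bracket -> illegal
(4,2): flips 1 -> legal
(5,0): no bracket -> illegal
(5,1): no bracket -> illegal
(5,2): no bracket -> illegal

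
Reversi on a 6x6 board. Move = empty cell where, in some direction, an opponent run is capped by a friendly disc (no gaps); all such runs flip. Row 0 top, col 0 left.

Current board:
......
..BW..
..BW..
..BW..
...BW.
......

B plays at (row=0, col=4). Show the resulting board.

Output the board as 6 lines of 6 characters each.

Answer: ....B.
..BB..
..BW..
..BW..
...BW.
......

Derivation:
Place B at (0,4); scan 8 dirs for brackets.
Dir NW: edge -> no flip
Dir N: edge -> no flip
Dir NE: edge -> no flip
Dir W: first cell '.' (not opp) -> no flip
Dir E: first cell '.' (not opp) -> no flip
Dir SW: opp run (1,3) capped by B -> flip
Dir S: first cell '.' (not opp) -> no flip
Dir SE: first cell '.' (not opp) -> no flip
All flips: (1,3)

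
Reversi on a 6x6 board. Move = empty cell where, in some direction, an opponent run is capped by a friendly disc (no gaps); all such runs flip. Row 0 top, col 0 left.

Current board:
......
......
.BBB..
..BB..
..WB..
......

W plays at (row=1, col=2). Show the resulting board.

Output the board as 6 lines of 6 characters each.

Place W at (1,2); scan 8 dirs for brackets.
Dir NW: first cell '.' (not opp) -> no flip
Dir N: first cell '.' (not opp) -> no flip
Dir NE: first cell '.' (not opp) -> no flip
Dir W: first cell '.' (not opp) -> no flip
Dir E: first cell '.' (not opp) -> no flip
Dir SW: opp run (2,1), next='.' -> no flip
Dir S: opp run (2,2) (3,2) capped by W -> flip
Dir SE: opp run (2,3), next='.' -> no flip
All flips: (2,2) (3,2)

Answer: ......
..W...
.BWB..
..WB..
..WB..
......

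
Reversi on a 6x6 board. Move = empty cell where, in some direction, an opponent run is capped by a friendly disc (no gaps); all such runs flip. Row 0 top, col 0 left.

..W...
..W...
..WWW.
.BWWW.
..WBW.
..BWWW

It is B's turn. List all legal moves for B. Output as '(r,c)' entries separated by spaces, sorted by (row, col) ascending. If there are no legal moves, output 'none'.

(0,1): no bracket -> illegal
(0,3): no bracket -> illegal
(1,1): no bracket -> illegal
(1,3): flips 3 -> legal
(1,4): no bracket -> illegal
(1,5): no bracket -> illegal
(2,1): flips 1 -> legal
(2,5): flips 1 -> legal
(3,5): flips 3 -> legal
(4,1): flips 1 -> legal
(4,5): flips 1 -> legal
(5,1): no bracket -> illegal

Answer: (1,3) (2,1) (2,5) (3,5) (4,1) (4,5)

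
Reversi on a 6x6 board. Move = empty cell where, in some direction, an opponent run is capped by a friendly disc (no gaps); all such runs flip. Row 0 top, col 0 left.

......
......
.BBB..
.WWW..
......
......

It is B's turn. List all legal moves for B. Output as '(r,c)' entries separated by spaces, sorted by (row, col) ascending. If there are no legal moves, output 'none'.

Answer: (4,0) (4,1) (4,2) (4,3) (4,4)

Derivation:
(2,0): no bracket -> illegal
(2,4): no bracket -> illegal
(3,0): no bracket -> illegal
(3,4): no bracket -> illegal
(4,0): flips 1 -> legal
(4,1): flips 2 -> legal
(4,2): flips 1 -> legal
(4,3): flips 2 -> legal
(4,4): flips 1 -> legal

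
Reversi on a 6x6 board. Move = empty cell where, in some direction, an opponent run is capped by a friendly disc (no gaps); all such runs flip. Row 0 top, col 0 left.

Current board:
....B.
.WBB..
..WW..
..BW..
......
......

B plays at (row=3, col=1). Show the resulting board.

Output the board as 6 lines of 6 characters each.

Answer: ....B.
.WBB..
..BW..
.BBW..
......
......

Derivation:
Place B at (3,1); scan 8 dirs for brackets.
Dir NW: first cell '.' (not opp) -> no flip
Dir N: first cell '.' (not opp) -> no flip
Dir NE: opp run (2,2) capped by B -> flip
Dir W: first cell '.' (not opp) -> no flip
Dir E: first cell 'B' (not opp) -> no flip
Dir SW: first cell '.' (not opp) -> no flip
Dir S: first cell '.' (not opp) -> no flip
Dir SE: first cell '.' (not opp) -> no flip
All flips: (2,2)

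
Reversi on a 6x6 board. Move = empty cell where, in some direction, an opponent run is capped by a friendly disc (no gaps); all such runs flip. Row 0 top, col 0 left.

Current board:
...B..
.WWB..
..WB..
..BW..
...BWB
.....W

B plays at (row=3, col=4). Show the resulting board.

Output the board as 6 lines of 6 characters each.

Place B at (3,4); scan 8 dirs for brackets.
Dir NW: first cell 'B' (not opp) -> no flip
Dir N: first cell '.' (not opp) -> no flip
Dir NE: first cell '.' (not opp) -> no flip
Dir W: opp run (3,3) capped by B -> flip
Dir E: first cell '.' (not opp) -> no flip
Dir SW: first cell 'B' (not opp) -> no flip
Dir S: opp run (4,4), next='.' -> no flip
Dir SE: first cell 'B' (not opp) -> no flip
All flips: (3,3)

Answer: ...B..
.WWB..
..WB..
..BBB.
...BWB
.....W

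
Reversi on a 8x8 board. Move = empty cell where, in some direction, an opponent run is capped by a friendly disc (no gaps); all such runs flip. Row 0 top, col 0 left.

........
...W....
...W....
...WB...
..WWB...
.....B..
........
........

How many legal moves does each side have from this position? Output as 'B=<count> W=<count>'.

Answer: B=5 W=4

Derivation:
-- B to move --
(0,2): no bracket -> illegal
(0,3): no bracket -> illegal
(0,4): no bracket -> illegal
(1,2): flips 1 -> legal
(1,4): no bracket -> illegal
(2,2): flips 1 -> legal
(2,4): no bracket -> illegal
(3,1): no bracket -> illegal
(3,2): flips 1 -> legal
(4,1): flips 2 -> legal
(5,1): no bracket -> illegal
(5,2): flips 1 -> legal
(5,3): no bracket -> illegal
(5,4): no bracket -> illegal
B mobility = 5
-- W to move --
(2,4): no bracket -> illegal
(2,5): flips 1 -> legal
(3,5): flips 1 -> legal
(4,5): flips 2 -> legal
(4,6): no bracket -> illegal
(5,3): no bracket -> illegal
(5,4): no bracket -> illegal
(5,6): no bracket -> illegal
(6,4): no bracket -> illegal
(6,5): no bracket -> illegal
(6,6): flips 2 -> legal
W mobility = 4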